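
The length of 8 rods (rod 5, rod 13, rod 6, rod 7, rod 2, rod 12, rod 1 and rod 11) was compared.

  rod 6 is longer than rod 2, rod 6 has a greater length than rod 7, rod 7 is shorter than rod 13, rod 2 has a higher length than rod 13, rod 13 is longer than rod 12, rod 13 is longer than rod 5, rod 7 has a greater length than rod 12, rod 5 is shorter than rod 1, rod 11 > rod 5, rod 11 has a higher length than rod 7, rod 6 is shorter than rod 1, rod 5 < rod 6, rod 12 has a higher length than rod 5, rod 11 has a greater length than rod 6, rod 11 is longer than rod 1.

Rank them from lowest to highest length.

rod 5 < rod 12 < rod 7 < rod 13 < rod 2 < rod 6 < rod 1 < rod 11

Each adjacent pair is fixed by a given relation: rod 5 < rod 12; rod 12 < rod 7; rod 7 < rod 13; rod 13 < rod 2; rod 2 < rod 6; rod 6 < rod 1; rod 1 < rod 11. Chaining them end to end gives the full order.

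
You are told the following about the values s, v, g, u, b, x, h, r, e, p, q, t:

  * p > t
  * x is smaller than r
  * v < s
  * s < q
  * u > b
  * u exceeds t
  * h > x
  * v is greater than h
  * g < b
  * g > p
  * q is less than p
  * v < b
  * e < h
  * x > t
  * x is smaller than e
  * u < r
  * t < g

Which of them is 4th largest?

Chaining the given pairs: t < x < e < h < v < s < q < p < g < b < u < r.
Counting 4 from the largest end gives g.

g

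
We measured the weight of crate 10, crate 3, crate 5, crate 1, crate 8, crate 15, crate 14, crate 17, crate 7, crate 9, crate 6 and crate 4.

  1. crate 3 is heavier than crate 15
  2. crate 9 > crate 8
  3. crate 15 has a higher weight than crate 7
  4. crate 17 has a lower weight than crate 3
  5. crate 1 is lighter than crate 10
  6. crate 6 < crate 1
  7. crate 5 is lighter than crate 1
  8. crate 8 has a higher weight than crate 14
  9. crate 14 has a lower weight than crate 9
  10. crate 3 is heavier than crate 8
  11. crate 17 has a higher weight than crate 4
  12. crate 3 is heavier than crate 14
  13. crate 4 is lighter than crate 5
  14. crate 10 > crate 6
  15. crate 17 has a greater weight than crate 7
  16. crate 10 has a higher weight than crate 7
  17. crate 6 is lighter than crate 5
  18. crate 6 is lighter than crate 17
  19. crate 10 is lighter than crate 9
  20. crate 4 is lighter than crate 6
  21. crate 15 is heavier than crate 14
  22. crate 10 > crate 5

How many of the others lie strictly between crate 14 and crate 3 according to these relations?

2

The relations place crate 14 below crate 3. An element lies strictly between them when it is forced above crate 14 and also forced below crate 3.
Above crate 14: {crate 8, crate 15, crate 9}. Below crate 3: {crate 4, crate 6, crate 7, crate 8, crate 17, crate 15}.
Intersection: {crate 8, crate 15} — 2.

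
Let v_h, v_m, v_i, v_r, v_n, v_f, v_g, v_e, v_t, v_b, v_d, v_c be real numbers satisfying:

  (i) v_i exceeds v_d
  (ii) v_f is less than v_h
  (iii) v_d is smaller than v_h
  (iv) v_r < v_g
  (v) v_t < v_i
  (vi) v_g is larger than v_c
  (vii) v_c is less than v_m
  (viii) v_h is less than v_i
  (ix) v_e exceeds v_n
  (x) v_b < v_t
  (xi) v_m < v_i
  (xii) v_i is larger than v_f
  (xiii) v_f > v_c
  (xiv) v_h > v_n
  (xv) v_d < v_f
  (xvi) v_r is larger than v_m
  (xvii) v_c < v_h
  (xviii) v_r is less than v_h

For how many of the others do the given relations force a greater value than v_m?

4

The elements the relations force above v_m are v_r, v_h, v_i, v_g — no chain reaches any other.
That is 4.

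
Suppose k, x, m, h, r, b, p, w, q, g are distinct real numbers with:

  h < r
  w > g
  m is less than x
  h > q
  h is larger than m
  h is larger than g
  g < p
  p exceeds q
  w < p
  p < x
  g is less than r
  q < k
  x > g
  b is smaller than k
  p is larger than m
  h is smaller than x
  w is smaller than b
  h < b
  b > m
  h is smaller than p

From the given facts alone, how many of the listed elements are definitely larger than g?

From g the given relations immediately reach w, h, p, x, r.
From those, b — 6 in total.
From those, k — 7 in total.
No other element is forced above g by the given relations, so the count is 7.

7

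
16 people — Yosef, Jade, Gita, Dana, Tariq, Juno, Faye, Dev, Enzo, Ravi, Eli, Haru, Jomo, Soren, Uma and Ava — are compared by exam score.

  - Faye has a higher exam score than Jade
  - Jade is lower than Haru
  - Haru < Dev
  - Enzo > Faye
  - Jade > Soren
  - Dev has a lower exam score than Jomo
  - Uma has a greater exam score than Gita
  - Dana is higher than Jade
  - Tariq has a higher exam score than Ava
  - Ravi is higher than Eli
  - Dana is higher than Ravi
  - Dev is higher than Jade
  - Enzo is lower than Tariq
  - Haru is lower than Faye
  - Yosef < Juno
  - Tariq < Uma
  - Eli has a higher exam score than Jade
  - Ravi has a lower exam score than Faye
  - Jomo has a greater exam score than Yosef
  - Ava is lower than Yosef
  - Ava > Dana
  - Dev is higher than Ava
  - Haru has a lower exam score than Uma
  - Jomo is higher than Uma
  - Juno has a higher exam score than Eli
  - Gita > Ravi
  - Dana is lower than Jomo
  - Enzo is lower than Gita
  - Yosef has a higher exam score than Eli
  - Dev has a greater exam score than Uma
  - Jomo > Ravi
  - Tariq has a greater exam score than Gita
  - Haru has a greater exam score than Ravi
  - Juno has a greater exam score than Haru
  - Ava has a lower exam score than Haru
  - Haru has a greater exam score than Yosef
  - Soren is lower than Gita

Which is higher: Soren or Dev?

Dev

Soren < Jade and Jade < Eli give Soren < Eli.
With Eli < Ravi: Soren < Jade < Eli < Ravi.
With Ravi < Dana: Soren < Jade < Eli < Ravi < Dana.
Then Dana < Ava extends the chain to Ava.
With Ava < Yosef: Soren < Jade < Eli < Ravi < Dana < Ava < Yosef.
With Yosef < Haru: Soren < Jade < Eli < Ravi < Dana < Ava < Yosef < Haru.
Then Haru < Faye extends the chain to Faye.
With Faye < Enzo: Soren < Jade < Eli < Ravi < Dana < Ava < Yosef < Haru < Faye < Enzo.
Then Enzo < Gita extends the chain to Gita.
Then Gita < Tariq extends the chain to Tariq.
Then Tariq < Uma extends the chain to Uma.
Then Uma < Dev extends the chain to Dev.
So Soren < Dev; Dev is the higher of the two.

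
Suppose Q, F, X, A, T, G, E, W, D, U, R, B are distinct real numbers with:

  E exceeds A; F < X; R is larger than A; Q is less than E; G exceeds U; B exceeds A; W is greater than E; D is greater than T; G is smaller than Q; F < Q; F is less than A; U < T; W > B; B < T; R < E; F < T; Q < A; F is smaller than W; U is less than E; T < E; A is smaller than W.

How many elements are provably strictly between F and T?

Chaining upward from F reaches: Q, A, R, X, B, E, D, W.
Chaining downward from T reaches: U, G, Q, A, B.
Strictly between F and T are those in both lists: Q, A, B — 3 elements.

3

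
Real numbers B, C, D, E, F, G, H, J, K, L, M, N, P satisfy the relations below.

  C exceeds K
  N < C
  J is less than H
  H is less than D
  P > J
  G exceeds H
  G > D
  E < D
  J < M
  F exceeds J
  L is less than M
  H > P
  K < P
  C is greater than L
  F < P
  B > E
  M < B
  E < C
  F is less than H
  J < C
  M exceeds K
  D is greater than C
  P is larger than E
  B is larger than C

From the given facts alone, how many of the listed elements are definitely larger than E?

The elements the relations force above E are P, C, H, D, B, G — no chain reaches any other.
That is 6.

6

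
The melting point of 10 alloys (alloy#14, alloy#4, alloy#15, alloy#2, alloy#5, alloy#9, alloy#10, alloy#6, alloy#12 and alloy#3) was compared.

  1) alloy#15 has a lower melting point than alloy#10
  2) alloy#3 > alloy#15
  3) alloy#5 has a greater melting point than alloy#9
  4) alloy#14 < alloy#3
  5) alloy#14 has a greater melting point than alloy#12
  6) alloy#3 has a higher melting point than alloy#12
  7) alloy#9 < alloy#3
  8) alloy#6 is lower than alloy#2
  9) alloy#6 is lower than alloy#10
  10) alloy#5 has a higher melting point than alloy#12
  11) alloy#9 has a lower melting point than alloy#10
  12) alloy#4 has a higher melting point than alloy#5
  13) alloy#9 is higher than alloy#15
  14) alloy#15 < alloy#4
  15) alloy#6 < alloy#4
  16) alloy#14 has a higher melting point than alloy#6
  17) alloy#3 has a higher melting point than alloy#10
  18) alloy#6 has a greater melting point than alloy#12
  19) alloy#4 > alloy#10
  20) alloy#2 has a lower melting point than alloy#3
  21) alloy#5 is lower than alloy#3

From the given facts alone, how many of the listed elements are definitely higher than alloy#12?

7

The elements the relations force above alloy#12 are alloy#5, alloy#6, alloy#2, alloy#10, alloy#14, alloy#3, alloy#4 — no chain reaches any other.
That is 7.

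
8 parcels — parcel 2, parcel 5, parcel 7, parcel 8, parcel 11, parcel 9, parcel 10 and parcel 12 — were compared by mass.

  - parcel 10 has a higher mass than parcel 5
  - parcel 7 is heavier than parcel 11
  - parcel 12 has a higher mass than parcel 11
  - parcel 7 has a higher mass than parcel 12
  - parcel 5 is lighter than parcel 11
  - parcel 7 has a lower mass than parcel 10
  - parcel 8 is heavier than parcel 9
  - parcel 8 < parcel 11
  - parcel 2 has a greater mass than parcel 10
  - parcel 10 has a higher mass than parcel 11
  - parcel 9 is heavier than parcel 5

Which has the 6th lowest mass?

parcel 7

Chaining the given pairs: parcel 5 < parcel 9 < parcel 8 < parcel 11 < parcel 12 < parcel 7 < parcel 10 < parcel 2.
The 6th smallest is parcel 7.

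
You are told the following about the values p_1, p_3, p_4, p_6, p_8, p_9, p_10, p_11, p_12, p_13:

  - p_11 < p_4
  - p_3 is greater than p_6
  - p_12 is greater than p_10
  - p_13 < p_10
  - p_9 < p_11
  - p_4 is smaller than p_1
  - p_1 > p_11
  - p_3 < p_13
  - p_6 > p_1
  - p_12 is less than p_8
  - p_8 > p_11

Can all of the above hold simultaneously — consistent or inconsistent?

consistent

The single ordering p_9 < p_11 < p_4 < p_1 < p_6 < p_3 < p_13 < p_10 < p_12 < p_8 satisfies every listed relation, so no contradiction arises.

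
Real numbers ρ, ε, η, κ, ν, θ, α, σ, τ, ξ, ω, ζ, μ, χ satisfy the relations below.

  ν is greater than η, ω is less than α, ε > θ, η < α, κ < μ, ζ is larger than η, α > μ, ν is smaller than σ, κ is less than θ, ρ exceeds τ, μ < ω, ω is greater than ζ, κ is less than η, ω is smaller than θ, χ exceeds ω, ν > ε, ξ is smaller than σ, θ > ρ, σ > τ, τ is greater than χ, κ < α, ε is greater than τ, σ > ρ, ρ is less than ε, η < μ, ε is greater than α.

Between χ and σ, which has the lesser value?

χ

The relevant relations are χ < τ; τ < ρ; ρ < θ; θ < ε; ε < ν; ν < σ.
Together: χ < τ < ρ < θ < ε < ν < σ.
So χ < σ; χ is the smaller of the two.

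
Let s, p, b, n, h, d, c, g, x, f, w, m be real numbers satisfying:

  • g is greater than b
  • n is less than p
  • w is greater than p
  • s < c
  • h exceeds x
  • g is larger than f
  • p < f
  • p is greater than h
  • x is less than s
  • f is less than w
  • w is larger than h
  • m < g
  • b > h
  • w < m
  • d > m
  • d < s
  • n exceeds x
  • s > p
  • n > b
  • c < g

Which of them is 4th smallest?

The consecutive relations fix a unique order: x < h < b < n < p < f < w < m < d < s < c < g.
The 4th smallest is n.

n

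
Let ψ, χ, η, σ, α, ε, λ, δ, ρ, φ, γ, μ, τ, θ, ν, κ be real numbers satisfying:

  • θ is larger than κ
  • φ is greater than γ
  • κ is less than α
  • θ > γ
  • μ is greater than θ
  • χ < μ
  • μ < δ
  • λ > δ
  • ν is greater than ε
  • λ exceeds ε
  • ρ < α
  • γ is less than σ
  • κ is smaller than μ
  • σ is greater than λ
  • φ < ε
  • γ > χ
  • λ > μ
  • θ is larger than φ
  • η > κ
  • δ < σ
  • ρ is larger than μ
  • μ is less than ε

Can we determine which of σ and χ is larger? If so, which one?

σ

Link the given pairs in sequence: χ < γ; γ < φ; φ < θ; θ < μ; μ < ε; ε < λ; λ < σ.
Together: χ < γ < φ < θ < μ < ε < λ < σ.
So σ is larger.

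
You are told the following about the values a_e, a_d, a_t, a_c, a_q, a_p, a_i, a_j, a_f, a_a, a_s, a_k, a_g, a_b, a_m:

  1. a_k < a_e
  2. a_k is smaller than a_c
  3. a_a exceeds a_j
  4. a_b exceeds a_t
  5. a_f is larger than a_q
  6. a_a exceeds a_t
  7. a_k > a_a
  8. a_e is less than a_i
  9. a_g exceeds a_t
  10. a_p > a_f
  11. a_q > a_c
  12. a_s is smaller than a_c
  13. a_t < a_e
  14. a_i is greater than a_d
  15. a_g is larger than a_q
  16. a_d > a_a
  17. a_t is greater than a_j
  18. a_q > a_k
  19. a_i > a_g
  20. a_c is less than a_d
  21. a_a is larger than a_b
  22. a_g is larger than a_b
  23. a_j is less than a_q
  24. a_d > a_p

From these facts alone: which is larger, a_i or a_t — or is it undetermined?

Link the given pairs in sequence: a_t < a_b; a_b < a_a; a_a < a_k; a_k < a_c; a_c < a_q; a_q < a_f; a_f < a_p; a_p < a_d; a_d < a_i.
Chaining these gives a_t < a_b < a_a < a_k < a_c < a_q < a_f < a_p < a_d < a_i.
So a_i is larger.

a_i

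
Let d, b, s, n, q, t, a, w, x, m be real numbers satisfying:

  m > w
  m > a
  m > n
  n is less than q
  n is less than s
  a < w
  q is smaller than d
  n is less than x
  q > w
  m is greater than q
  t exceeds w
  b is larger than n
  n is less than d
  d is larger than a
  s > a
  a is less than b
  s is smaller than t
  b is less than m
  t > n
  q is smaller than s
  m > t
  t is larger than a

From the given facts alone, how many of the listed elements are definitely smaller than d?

4

From d the given relations immediately reach n, a, q.
From those, w — 4 in total.
No other element is forced below d by the given relations, so the count is 4.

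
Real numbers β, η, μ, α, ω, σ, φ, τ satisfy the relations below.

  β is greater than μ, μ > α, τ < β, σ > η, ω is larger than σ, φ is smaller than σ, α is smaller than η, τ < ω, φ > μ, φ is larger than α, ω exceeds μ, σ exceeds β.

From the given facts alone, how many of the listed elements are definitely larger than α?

6

From α the given relations immediately reach μ, φ, η.
From those, β, σ, ω — 6 in total.
No other element is forced above α by the given relations, so the count is 6.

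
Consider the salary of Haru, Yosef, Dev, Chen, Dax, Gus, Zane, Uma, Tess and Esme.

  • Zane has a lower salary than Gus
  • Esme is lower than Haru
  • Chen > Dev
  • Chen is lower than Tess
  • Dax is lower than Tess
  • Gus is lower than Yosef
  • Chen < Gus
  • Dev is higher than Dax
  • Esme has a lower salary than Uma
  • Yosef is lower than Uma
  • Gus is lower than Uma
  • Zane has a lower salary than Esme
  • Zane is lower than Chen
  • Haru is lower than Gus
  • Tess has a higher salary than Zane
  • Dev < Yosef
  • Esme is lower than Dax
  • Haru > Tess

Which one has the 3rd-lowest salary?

Dax

Piecing the relations together gives one ordering: Zane < Esme < Dax < Dev < Chen < Tess < Haru < Gus < Yosef < Uma.
Counting 3 from the smallest end gives Dax.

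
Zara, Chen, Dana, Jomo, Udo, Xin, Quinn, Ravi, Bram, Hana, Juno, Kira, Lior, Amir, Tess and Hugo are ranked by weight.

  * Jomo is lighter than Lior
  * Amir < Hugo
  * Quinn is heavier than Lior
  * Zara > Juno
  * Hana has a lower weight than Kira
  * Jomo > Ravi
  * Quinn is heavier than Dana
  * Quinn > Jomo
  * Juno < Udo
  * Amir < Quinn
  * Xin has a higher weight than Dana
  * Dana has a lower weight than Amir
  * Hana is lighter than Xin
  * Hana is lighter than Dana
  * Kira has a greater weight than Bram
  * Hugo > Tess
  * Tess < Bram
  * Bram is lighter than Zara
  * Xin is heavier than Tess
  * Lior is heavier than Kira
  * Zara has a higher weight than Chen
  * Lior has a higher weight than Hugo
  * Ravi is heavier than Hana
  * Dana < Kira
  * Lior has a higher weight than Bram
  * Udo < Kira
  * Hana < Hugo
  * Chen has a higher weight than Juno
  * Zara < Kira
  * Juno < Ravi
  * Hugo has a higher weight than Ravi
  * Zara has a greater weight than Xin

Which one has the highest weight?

Quinn

Tess is not greatest since Tess < Bram; Bram is not greatest since Bram < Zara; Hana is not greatest since Hana < Dana; Juno is not greatest since Juno < Udo; Udo is not greatest since Udo < Kira; Dana is not greatest since Dana < Kira; Xin is not greatest since Xin < Zara; Ravi is not greatest since Ravi < Hugo; Chen is not greatest since Chen < Zara; Zara is not greatest since Zara < Kira; Kira is not greatest since Kira < Lior; Jomo is not greatest since Jomo < Lior; Amir is not greatest since Amir < Hugo; Hugo is not greatest since Hugo < Lior; Lior is not greatest since Lior < Quinn.
Only Quinn has nothing above it, so Quinn is the highest weight.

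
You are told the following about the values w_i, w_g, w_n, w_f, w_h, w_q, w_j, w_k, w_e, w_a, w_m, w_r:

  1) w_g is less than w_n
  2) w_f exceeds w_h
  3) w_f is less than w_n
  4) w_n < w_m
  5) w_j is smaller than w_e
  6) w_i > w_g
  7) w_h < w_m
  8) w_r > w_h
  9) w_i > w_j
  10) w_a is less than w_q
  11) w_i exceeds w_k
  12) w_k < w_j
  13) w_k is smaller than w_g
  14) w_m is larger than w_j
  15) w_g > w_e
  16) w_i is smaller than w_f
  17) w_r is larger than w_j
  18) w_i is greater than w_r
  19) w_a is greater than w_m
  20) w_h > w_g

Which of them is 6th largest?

w_i

Piecing the relations together gives one ordering: w_k < w_j < w_e < w_g < w_h < w_r < w_i < w_f < w_n < w_m < w_a < w_q.
The 6th largest is w_i.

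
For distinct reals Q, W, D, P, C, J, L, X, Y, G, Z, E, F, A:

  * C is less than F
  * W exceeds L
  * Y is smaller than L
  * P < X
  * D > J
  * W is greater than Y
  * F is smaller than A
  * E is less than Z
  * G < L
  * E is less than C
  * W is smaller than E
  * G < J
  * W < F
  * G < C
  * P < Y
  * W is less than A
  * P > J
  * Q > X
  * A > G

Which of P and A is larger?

The relevant relations are P < Y; Y < L; L < W; W < E; E < C; C < F; F < A.
Together: P < Y < L < W < E < C < F < A.
So P < A; A is the larger of the two.

A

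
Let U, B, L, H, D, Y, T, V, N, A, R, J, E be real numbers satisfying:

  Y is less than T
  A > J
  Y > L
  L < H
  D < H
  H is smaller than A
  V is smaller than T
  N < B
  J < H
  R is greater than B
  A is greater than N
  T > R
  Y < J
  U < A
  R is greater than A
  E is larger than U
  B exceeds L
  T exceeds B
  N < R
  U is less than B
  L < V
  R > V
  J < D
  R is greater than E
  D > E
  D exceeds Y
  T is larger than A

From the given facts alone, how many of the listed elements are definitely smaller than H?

6

The elements the relations force below H are U, L, Y, J, E, D — no chain reaches any other.
That is 6.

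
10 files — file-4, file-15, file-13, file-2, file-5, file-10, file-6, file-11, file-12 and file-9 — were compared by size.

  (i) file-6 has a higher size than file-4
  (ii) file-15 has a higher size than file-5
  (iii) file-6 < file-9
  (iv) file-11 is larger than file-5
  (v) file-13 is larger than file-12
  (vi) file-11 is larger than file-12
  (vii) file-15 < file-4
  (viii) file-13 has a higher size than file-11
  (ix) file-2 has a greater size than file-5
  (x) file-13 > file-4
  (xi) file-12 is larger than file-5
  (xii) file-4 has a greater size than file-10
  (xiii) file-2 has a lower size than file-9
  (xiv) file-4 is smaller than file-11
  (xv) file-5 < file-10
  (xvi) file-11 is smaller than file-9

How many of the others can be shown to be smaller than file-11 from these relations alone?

The elements the relations force below file-11 are file-5, file-10, file-12, file-15, file-4 — no chain reaches any other.
That is 5.

5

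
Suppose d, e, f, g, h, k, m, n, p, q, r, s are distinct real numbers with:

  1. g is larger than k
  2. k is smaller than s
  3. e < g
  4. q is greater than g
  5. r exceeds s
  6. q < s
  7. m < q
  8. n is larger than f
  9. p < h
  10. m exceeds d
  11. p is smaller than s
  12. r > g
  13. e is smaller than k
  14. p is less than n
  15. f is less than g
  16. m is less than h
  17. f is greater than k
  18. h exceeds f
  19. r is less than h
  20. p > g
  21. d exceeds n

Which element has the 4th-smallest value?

g

Chaining the given pairs: e < k < f < g < p < n < d < m < q < s < r < h.
The 4th smallest is g.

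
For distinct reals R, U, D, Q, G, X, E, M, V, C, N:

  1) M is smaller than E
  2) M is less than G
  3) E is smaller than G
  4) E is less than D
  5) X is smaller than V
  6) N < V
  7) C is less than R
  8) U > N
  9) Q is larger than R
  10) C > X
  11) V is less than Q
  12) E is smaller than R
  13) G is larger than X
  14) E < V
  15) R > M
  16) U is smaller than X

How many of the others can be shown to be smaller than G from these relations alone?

5

The elements the relations force below G are M, N, E, U, X — no chain reaches any other.
That is 5.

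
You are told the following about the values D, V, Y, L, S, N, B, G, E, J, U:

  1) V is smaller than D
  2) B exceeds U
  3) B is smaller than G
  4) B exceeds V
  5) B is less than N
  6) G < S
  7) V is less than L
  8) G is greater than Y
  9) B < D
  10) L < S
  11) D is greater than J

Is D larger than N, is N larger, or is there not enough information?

undetermined

Following every chain through D: below D we get J, U, V, B.
N is not reached, and no chain runs the other way from N to D.
So the given relations leave the order of D and N undetermined.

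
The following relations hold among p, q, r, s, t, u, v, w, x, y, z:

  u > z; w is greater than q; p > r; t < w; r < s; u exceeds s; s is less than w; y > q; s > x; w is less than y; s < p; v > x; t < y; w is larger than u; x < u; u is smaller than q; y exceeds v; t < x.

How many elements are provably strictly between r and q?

2

The relations place r below q. An element lies strictly between them when it is forced above r and also forced below q.
Above r: {s, u, p, w, y}. Below q: {t, x, s, z, u}.
Intersection: {s, u} — 2.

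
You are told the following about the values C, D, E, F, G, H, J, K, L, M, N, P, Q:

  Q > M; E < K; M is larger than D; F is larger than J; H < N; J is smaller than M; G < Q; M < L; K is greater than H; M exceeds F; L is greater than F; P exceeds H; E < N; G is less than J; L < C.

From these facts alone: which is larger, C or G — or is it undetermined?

Link the given pairs in sequence: G < J; J < F; F < L; L < C.
Together: G < J < F < L < C.
So C is larger.

C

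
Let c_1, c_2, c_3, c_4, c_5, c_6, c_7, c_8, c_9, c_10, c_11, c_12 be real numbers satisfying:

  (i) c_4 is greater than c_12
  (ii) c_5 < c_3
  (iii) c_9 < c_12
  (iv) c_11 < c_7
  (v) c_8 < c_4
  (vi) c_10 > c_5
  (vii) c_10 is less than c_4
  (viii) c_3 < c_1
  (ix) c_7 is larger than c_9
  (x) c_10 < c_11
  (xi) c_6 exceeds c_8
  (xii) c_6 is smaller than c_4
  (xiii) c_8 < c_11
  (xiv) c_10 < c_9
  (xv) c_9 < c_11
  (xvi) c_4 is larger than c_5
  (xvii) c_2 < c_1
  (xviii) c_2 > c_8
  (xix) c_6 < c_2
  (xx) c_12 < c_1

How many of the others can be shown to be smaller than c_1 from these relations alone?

8

Directly below c_1: c_12, c_3, c_2.
One step further: c_8, c_5, c_9, c_6 (7 so far).
One step further: c_10 (8 so far).
No other element is forced below c_1 by the given relations, so the count is 8.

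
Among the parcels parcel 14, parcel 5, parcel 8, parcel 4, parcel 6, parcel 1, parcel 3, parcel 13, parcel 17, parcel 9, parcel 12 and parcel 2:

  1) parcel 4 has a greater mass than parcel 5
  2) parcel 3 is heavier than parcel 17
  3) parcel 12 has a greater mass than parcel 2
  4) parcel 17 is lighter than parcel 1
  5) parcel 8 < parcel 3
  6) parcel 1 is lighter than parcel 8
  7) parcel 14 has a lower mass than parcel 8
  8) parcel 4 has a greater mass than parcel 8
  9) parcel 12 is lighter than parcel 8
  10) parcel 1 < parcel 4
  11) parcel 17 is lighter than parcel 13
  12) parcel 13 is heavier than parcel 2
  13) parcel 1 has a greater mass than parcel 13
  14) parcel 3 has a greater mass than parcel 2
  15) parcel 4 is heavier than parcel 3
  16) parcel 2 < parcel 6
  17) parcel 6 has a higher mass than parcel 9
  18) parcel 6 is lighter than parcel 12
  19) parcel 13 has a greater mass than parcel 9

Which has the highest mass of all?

parcel 4

parcel 14 is not greatest since parcel 14 < parcel 8; parcel 17 is not greatest since parcel 17 < parcel 13; parcel 5 is not greatest since parcel 5 < parcel 4; parcel 9 is not greatest since parcel 9 < parcel 13; parcel 2 is not greatest since parcel 2 < parcel 13; parcel 6 is not greatest since parcel 6 < parcel 12; parcel 13 is not greatest since parcel 13 < parcel 1; parcel 12 is not greatest since parcel 12 < parcel 8; parcel 1 is not greatest since parcel 1 < parcel 8; parcel 8 is not greatest since parcel 8 < parcel 4; parcel 3 is not greatest since parcel 3 < parcel 4.
Only parcel 4 has nothing above it, so parcel 4 is the highest mass.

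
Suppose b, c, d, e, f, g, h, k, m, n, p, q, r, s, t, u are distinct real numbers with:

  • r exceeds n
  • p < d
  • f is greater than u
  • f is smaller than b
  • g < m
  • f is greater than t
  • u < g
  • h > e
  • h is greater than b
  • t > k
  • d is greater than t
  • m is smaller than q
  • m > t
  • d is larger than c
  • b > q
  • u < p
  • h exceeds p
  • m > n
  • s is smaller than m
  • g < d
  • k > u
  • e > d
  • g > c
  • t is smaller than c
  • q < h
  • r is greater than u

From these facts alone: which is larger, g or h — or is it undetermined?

Link the given pairs in sequence: g < m; m < q; q < b; b < h.
Chaining these gives g < m < q < b < h.
So h is larger.

h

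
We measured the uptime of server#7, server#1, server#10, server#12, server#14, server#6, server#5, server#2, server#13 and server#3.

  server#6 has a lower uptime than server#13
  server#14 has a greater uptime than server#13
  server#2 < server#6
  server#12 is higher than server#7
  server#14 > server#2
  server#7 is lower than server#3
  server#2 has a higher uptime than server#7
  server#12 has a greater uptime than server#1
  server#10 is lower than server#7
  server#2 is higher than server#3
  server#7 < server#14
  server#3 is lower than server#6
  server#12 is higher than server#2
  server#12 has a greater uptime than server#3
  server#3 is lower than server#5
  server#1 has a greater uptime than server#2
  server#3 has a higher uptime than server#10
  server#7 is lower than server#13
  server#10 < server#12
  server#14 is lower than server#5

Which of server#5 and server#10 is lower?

server#10 < server#7 and server#7 < server#3 give server#10 < server#3.
With server#3 < server#2: server#10 < server#7 < server#3 < server#2.
With server#2 < server#6: server#10 < server#7 < server#3 < server#2 < server#6.
With server#6 < server#13: server#10 < server#7 < server#3 < server#2 < server#6 < server#13.
Then server#13 < server#14 extends the chain to server#14.
With server#14 < server#5: server#10 < server#7 < server#3 < server#2 < server#6 < server#13 < server#14 < server#5.
So server#10 < server#5; server#10 is the lower of the two.

server#10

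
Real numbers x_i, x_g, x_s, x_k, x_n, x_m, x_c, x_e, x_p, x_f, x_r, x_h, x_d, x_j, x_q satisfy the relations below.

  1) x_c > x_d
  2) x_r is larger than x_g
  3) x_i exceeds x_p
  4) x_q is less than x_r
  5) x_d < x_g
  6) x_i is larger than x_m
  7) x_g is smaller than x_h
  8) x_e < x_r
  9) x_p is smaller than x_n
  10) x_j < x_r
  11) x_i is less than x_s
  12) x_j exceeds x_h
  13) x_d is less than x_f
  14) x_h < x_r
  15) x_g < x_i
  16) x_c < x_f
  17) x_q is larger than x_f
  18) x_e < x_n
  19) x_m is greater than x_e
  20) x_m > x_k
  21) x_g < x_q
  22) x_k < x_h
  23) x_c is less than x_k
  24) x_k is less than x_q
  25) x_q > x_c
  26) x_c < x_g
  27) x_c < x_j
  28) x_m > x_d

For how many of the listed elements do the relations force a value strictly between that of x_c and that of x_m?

The relations place x_c below x_m. An element lies strictly between them when it is forced above x_c and also forced below x_m.
Above x_c: {x_f, x_k, x_g, x_i, x_s, x_q, x_h, x_j, x_r}. Below x_m: {x_d, x_k, x_e}.
Intersection: {x_k} — 1.

1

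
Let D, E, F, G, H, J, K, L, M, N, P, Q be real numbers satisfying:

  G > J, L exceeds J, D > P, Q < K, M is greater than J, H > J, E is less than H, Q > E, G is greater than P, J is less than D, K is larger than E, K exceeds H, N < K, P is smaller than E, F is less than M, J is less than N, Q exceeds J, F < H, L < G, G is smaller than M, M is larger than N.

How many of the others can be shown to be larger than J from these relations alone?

8

Directly above J: N, L, G, H, M, Q, D.
One step further: K (8 so far).
Nothing else is reachable above J; 8 in all.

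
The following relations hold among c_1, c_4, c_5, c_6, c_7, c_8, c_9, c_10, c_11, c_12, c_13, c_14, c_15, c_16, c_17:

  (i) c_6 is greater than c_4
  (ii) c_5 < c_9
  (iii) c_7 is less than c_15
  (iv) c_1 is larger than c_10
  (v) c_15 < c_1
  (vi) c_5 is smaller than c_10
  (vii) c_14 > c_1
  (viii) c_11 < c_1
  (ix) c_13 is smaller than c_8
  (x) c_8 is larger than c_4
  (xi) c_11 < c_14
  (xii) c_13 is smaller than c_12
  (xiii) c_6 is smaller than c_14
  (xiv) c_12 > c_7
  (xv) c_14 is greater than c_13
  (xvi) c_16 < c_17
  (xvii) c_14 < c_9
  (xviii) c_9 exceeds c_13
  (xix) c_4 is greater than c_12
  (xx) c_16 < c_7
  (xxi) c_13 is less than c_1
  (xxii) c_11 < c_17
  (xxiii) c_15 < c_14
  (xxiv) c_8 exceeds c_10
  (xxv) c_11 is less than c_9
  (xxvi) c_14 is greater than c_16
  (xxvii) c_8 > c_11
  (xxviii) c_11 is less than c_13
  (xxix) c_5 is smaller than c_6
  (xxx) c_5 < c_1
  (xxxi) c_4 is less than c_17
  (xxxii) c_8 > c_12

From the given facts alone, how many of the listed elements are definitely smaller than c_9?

12

From c_9 the given relations immediately reach c_11, c_5, c_13, c_14.
From those, c_16, c_15, c_1, c_6 — 8 in total.
From those, c_7, c_10, c_4 — 11 in total.
From those, c_12 — 12 in total.
Nothing else is reachable below c_9; 12 in all.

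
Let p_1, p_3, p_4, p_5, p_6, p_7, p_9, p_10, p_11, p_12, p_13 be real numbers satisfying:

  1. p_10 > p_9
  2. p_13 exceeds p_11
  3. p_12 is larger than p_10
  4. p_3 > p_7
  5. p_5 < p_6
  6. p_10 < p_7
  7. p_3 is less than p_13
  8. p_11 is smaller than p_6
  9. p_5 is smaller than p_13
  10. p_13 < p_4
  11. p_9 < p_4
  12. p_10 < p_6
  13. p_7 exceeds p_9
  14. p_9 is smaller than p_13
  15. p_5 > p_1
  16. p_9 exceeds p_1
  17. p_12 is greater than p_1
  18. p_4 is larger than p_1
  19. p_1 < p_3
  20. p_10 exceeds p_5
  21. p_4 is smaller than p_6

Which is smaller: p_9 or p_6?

p_9

Chaining the given relations: p_9 < p_10 < p_7 < p_3 < p_13 < p_4 < p_6.
So p_9 < p_6; p_9 is the smaller of the two.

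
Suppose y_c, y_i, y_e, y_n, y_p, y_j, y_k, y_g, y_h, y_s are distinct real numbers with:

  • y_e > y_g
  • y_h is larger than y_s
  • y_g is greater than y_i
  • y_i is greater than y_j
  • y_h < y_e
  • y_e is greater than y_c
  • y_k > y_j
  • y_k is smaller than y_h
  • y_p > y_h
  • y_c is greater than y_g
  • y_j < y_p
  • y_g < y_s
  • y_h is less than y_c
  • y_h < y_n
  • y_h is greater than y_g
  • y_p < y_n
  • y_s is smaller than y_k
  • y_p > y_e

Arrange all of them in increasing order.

Each adjacent pair is fixed by a given relation: y_j < y_i; y_i < y_g; y_g < y_s; y_s < y_k; y_k < y_h; y_h < y_c; y_c < y_e; y_e < y_p; y_p < y_n. Chaining them end to end gives the full order.

y_j < y_i < y_g < y_s < y_k < y_h < y_c < y_e < y_p < y_n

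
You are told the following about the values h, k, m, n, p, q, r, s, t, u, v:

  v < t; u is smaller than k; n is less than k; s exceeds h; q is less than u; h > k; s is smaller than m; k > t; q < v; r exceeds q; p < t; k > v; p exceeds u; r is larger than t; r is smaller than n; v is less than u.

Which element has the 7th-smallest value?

n

Chaining the given pairs: q < v < u < p < t < r < n < k < h < s < m.
The 7th smallest is n.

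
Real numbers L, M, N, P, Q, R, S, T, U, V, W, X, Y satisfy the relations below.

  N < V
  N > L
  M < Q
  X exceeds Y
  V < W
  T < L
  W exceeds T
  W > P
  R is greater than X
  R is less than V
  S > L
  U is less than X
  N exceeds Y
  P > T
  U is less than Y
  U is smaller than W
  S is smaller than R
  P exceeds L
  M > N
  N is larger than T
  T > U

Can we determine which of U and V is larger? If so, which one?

U < Y and Y < X give U < X.
Then X < R extends the chain to R.
Then R < V extends the chain to V.
So V is larger.

V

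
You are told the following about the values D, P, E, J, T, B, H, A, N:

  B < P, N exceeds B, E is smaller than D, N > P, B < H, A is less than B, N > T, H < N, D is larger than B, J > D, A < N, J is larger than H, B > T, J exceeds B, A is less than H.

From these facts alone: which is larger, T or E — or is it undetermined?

Following every chain through T: above T we get B, H, P, N, D, J.
E is not reached, and no chain runs the other way from E to T.
So the given relations leave the order of T and E undetermined.

undetermined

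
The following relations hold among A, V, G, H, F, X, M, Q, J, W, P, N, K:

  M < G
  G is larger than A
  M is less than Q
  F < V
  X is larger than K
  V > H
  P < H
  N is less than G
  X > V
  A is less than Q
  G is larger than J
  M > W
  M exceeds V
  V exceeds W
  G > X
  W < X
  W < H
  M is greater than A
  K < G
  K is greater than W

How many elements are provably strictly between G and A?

Chaining upward from A reaches: M, Q.
Chaining downward from G reaches: W, F, P, H, K, V, N, J, M, X.
Strictly between A and G are those in both lists: M — 1 element.

1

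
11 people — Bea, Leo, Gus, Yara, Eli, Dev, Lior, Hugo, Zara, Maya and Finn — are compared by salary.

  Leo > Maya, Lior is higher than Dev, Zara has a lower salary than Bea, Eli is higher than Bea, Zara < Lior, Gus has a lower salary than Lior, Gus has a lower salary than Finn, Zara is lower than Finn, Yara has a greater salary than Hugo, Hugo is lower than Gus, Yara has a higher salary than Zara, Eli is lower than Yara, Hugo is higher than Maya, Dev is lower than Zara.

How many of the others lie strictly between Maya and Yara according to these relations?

The relations place Maya below Yara. An element lies strictly between them when it is forced above Maya and also forced below Yara.
Above Maya: {Leo, Hugo, Gus, Finn, Lior}. Below Yara: {Dev, Zara, Bea, Eli, Hugo}.
Intersection: {Hugo} — 1.

1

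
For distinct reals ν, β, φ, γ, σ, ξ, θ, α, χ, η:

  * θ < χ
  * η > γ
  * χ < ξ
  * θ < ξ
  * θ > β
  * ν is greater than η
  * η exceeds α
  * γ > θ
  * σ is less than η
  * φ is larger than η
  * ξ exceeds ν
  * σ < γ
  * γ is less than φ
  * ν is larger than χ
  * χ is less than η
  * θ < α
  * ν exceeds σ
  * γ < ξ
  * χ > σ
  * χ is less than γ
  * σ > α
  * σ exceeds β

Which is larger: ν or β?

ν

Following the relations from β: β < θ < α < σ < χ < γ < η < ν.
So β < ν; ν is the larger of the two.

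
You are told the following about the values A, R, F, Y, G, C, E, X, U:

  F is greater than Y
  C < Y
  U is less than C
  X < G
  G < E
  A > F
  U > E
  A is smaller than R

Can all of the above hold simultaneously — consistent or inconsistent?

The single ordering X < G < E < U < C < Y < F < A < R satisfies every listed relation, so no contradiction arises.

consistent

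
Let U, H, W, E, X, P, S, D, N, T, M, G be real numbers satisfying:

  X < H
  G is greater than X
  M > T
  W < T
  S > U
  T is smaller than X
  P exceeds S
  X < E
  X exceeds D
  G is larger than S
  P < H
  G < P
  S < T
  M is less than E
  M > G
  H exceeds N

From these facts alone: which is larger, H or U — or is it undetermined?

U < S and S < T give U < T.
With T < X: U < S < T < X.
With X < G: U < S < T < X < G.
Then G < P extends the chain to P.
Then P < H extends the chain to H.
So H is larger.

H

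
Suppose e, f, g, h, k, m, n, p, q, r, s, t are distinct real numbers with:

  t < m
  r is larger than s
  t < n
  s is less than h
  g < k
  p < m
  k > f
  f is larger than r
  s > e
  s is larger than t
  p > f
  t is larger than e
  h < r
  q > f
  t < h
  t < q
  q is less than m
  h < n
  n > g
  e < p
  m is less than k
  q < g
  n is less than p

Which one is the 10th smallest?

p

Piecing the relations together gives one ordering: e < t < s < h < r < f < q < g < n < p < m < k.
The 10th smallest is p.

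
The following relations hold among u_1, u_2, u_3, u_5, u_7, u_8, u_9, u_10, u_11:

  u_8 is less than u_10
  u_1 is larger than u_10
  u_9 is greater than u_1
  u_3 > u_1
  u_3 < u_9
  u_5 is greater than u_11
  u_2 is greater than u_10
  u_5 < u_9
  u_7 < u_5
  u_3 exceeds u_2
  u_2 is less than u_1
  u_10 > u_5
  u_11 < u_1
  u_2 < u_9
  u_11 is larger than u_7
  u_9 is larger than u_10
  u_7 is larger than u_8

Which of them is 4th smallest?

Chaining the given pairs: u_8 < u_7 < u_11 < u_5 < u_10 < u_2 < u_1 < u_3 < u_9.
Counting 4 from the smallest end gives u_5.

u_5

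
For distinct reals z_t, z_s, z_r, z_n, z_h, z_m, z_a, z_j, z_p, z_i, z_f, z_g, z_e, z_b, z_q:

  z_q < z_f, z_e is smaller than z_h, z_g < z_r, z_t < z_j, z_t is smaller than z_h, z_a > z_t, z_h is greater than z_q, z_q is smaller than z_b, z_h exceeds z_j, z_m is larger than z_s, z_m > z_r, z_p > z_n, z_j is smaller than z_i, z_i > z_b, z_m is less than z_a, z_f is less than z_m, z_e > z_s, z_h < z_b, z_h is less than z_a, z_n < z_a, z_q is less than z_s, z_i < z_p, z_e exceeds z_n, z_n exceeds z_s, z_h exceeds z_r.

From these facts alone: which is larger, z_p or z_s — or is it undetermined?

Link the given pairs in sequence: z_s < z_n; z_n < z_e; z_e < z_h; z_h < z_b; z_b < z_i; z_i < z_p.
Chaining these gives z_s < z_n < z_e < z_h < z_b < z_i < z_p.
So z_p is larger.

z_p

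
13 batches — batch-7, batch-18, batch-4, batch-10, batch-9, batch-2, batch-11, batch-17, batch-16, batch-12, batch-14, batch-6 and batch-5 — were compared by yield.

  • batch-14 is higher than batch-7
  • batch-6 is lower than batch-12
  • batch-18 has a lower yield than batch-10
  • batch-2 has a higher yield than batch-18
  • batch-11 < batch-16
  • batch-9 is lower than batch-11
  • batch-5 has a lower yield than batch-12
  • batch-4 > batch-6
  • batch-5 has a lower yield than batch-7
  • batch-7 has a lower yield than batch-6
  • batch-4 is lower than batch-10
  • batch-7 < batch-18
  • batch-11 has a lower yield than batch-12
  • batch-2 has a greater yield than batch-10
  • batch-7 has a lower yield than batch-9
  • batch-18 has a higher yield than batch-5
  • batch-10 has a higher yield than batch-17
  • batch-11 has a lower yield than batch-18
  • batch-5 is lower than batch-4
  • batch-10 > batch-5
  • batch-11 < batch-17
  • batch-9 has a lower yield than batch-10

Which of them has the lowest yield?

batch-5

batch-7 is not least since batch-5 < batch-7; batch-6 is not least since batch-7 < batch-6; batch-9 is not least since batch-7 < batch-9; batch-11 is not least since batch-9 < batch-11; batch-4 is not least since batch-5 < batch-4; batch-17 is not least since batch-11 < batch-17; batch-18 is not least since batch-5 < batch-18; batch-16 is not least since batch-11 < batch-16; batch-14 is not least since batch-7 < batch-14; batch-10 is not least since batch-9 < batch-10; batch-12 is not least since batch-6 < batch-12; batch-2 is not least since batch-10 < batch-2.
Only batch-5 has nothing below it, so batch-5 is the lowest yield.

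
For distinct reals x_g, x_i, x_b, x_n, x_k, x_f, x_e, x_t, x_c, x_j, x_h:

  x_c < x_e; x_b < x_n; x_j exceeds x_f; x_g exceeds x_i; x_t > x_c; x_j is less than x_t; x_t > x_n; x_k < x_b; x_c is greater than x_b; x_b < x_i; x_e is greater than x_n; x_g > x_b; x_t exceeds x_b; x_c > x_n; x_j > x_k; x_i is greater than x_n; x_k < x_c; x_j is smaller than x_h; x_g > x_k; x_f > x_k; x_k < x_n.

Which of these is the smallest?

x_k

Chaining upward from x_k: directly above it, x_f, x_b, x_n, x_j, x_c, x_g; then x_h, x_i, x_e, x_t.
That covers every other element, and nothing is given below x_k, so x_k is the smallest.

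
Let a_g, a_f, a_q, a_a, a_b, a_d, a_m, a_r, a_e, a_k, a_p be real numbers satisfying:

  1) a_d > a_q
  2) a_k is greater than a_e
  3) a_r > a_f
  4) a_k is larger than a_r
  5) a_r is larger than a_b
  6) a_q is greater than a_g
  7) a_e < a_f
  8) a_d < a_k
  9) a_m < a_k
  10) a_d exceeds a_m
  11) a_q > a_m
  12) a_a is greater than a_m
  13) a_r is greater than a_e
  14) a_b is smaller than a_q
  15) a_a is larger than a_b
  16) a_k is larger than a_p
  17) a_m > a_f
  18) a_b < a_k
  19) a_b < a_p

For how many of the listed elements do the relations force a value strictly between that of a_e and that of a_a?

2

The relations place a_e below a_a. An element lies strictly between them when it is forced above a_e and also forced below a_a.
Above a_e: {a_f, a_m, a_r, a_q, a_d, a_k}. Below a_a: {a_b, a_f, a_m}.
Intersection: {a_f, a_m} — 2.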